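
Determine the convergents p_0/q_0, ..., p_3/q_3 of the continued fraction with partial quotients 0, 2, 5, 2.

Using the convergent recurrence p_i = a_i*p_{i-1} + p_{i-2}, q_i = a_i*q_{i-1} + q_{i-2} with p_{-2}=0, p_{-1}=1, q_{-2}=1, q_{-1}=0:
  i=0: a_0=0, p_0 = 0*1 + 0 = 0, q_0 = 0*0 + 1 = 1.
  i=1: a_1=2, p_1 = 2*0 + 1 = 1, q_1 = 2*1 + 0 = 2.
  i=2: a_2=5, p_2 = 5*1 + 0 = 5, q_2 = 5*2 + 1 = 11.
  i=3: a_3=2, p_3 = 2*5 + 1 = 11, q_3 = 2*11 + 2 = 24.

0/1, 1/2, 5/11, 11/24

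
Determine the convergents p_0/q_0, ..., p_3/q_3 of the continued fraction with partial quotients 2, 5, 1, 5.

Using the convergent recurrence p_i = a_i*p_{i-1} + p_{i-2}, q_i = a_i*q_{i-1} + q_{i-2} with p_{-2}=0, p_{-1}=1, q_{-2}=1, q_{-1}=0:
  i=0: a_0=2, p_0 = 2*1 + 0 = 2, q_0 = 2*0 + 1 = 1.
  i=1: a_1=5, p_1 = 5*2 + 1 = 11, q_1 = 5*1 + 0 = 5.
  i=2: a_2=1, p_2 = 1*11 + 2 = 13, q_2 = 1*5 + 1 = 6.
  i=3: a_3=5, p_3 = 5*13 + 11 = 76, q_3 = 5*6 + 5 = 35.

2/1, 11/5, 13/6, 76/35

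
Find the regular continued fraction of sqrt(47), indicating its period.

[6; (1, 5, 1, 12)]

Write x_i = (sqrt(47) + m_i)/d_i with (m_0, d_0) = (0, 1). a_0 = floor(sqrt(47)) = 6, since 6^2 = 36 <= 47 < 49 = 7^2.
Iterate m_{i+1} = d_i*a_i - m_i, d_{i+1} = (47 - m_{i+1}^2)/d_i, a_{i+1} = floor((a_0 + m_{i+1})/d_{i+1}):
  m_1 = 1*6 - 0 = 6, d_1 = (47 - 6^2)/1 = 11/1 = 11, a_1 = floor((6 + 6)/11) = 1.
  m_2 = 11*1 - 6 = 5, d_2 = (47 - 5^2)/11 = 22/11 = 2, a_2 = floor((6 + 5)/2) = 5.
  m_3 = 2*5 - 5 = 5, d_3 = (47 - 5^2)/2 = 22/2 = 11, a_3 = floor((6 + 5)/11) = 1.
  m_4 = 11*1 - 5 = 6, d_4 = (47 - 6^2)/11 = 11/11 = 1, a_4 = floor((6 + 6)/1) = 12.
  m_5 = 1*12 - 6 = 6, d_5 = (47 - 6^2)/1 = 11/1 = 11: (m_5, d_5) = (m_1, d_1) = (6, 11), so from here the quotients repeat a_1, ..., a_4; the period length is 4.
Hence the expansion of sqrt(47) is a_0 = 6 followed by the repeating block 1, 5, 1, 12 (period 4).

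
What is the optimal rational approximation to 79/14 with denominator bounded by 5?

17/3

Expand x = 79/14 as a continued fraction with the Euclidean algorithm:
  79 = 5*14 + 9, so a_0 = 5.
  14 = 1*9 + 5, so a_1 = 1.
  9 = 1*5 + 4, so a_2 = 1.
  5 = 1*4 + 1, so a_3 = 1.
  4 = 4*1 + 0, so a_4 = 4.
so x = [5; 1, 1, 1, 4].
Convergents (p_i = a_i*p_{i-1} + p_{i-2}, q_i = a_i*q_{i-1} + q_{i-2} with p_{-2}=0, p_{-1}=1, q_{-2}=1, q_{-1}=0), until the denominator exceeds 5:
  i=0: a_0=5, p_0 = 5*1 + 0 = 5, q_0 = 5*0 + 1 = 1.
  i=1: a_1=1, p_1 = 1*5 + 1 = 6, q_1 = 1*1 + 0 = 1.
  i=2: a_2=1, p_2 = 1*6 + 5 = 11, q_2 = 1*1 + 1 = 2.
  i=3: a_3=1, p_3 = 1*11 + 6 = 17, q_3 = 1*2 + 1 = 3.
  i=4: a_4=4, p_4 = 4*17 + 11 = 79, q_4 = 4*3 + 2 = 14.
q_4 = 14 > 5, so the last convergent with denominator <= 5 is p_3/q_3 = 17/3.
The closest fraction with denominator <= 5 is either p_3/q_3 or the intermediate fraction (k*p_3 + p_2)/(k*q_3 + q_2) with the largest k >= 1 whose denominator stays <= 5; these approach x as k grows, and every other convergent or intermediate fraction in range is farther away.
Largest k: floor((5 - q_2)/q_3) = floor((5 - 2)/3) = 1.
That gives (1*17 + 11)/(1*3 + 2) = 28/5.
Compare the errors: |x - 17/3| = |79*3 - 17*14|/(14*3) = 1/42, and |x - 28/5| = |79*5 - 28*14|/(14*5) = 3/70.
Cross-multiplying, 1*70 = 70 < 126 = 3*42, so 1/42 is smaller: the convergent 17/3 is closer to x than 28/5.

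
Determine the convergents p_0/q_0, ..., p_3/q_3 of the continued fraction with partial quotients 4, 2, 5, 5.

4/1, 9/2, 49/11, 254/57

Using the convergent recurrence p_i = a_i*p_{i-1} + p_{i-2}, q_i = a_i*q_{i-1} + q_{i-2} with p_{-2}=0, p_{-1}=1, q_{-2}=1, q_{-1}=0:
  i=0: a_0=4, p_0 = 4*1 + 0 = 4, q_0 = 4*0 + 1 = 1.
  i=1: a_1=2, p_1 = 2*4 + 1 = 9, q_1 = 2*1 + 0 = 2.
  i=2: a_2=5, p_2 = 5*9 + 4 = 49, q_2 = 5*2 + 1 = 11.
  i=3: a_3=5, p_3 = 5*49 + 9 = 254, q_3 = 5*11 + 2 = 57.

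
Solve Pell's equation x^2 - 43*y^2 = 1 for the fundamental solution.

(x, y) = (3482, 531)

First expand sqrt(43) as a continued fraction. With x_i = (sqrt(43) + m_i)/d_i and (m_0, d_0) = (0, 1): a_0 = floor(sqrt(43)) = 6, since 6^2 = 36 <= 43 < 49 = 7^2.
Iterate m_{i+1} = d_i*a_i - m_i, d_{i+1} = (43 - m_{i+1}^2)/d_i, a_{i+1} = floor((a_0 + m_{i+1})/d_{i+1}):
  m_1 = 1*6 - 0 = 6, d_1 = (43 - 6^2)/1 = 7/1 = 7, a_1 = floor((6 + 6)/7) = 1.
  m_2 = 7*1 - 6 = 1, d_2 = (43 - 1^2)/7 = 42/7 = 6, a_2 = floor((6 + 1)/6) = 1.
  m_3 = 6*1 - 1 = 5, d_3 = (43 - 5^2)/6 = 18/6 = 3, a_3 = floor((6 + 5)/3) = 3.
  m_4 = 3*3 - 5 = 4, d_4 = (43 - 4^2)/3 = 27/3 = 9, a_4 = floor((6 + 4)/9) = 1.
  m_5 = 9*1 - 4 = 5, d_5 = (43 - 5^2)/9 = 18/9 = 2, a_5 = floor((6 + 5)/2) = 5.
  m_6 = 2*5 - 5 = 5, d_6 = (43 - 5^2)/2 = 18/2 = 9, a_6 = floor((6 + 5)/9) = 1.
  m_7 = 9*1 - 5 = 4, d_7 = (43 - 4^2)/9 = 27/9 = 3, a_7 = floor((6 + 4)/3) = 3.
  m_8 = 3*3 - 4 = 5, d_8 = (43 - 5^2)/3 = 18/3 = 6, a_8 = floor((6 + 5)/6) = 1.
  m_9 = 6*1 - 5 = 1, d_9 = (43 - 1^2)/6 = 42/6 = 7, a_9 = floor((6 + 1)/7) = 1.
  m_10 = 7*1 - 1 = 6, d_10 = (43 - 6^2)/7 = 7/7 = 1, a_10 = floor((6 + 6)/1) = 12.
  m_11 = 1*12 - 6 = 6, d_11 = (43 - 6^2)/1 = 7/1 = 7: (m_11, d_11) = (m_1, d_1) = (6, 7), so from here the quotients repeat a_1, ..., a_10; the period length is 10.
So sqrt(43) = [6; (1, 1, 3, 1, 5, 1, 3, 1, 1, 12)] with period length k = 10.
k is even, so the fundamental solution of x^2 - 43y^2 = 1 is (p_{k-1}, q_{k-1}) = (p_9, q_9); compute convergents through index 9.
Convergents (p_i = a_i*p_{i-1} + p_{i-2}, q_i = a_i*q_{i-1} + q_{i-2} with p_{-2}=0, p_{-1}=1, q_{-2}=1, q_{-1}=0):
  i=0: a_0=6, p_0 = 6*1 + 0 = 6, q_0 = 6*0 + 1 = 1.
  i=1: a_1=1, p_1 = 1*6 + 1 = 7, q_1 = 1*1 + 0 = 1.
  i=2: a_2=1, p_2 = 1*7 + 6 = 13, q_2 = 1*1 + 1 = 2.
  i=3: a_3=3, p_3 = 3*13 + 7 = 46, q_3 = 3*2 + 1 = 7.
  i=4: a_4=1, p_4 = 1*46 + 13 = 59, q_4 = 1*7 + 2 = 9.
  i=5: a_5=5, p_5 = 5*59 + 46 = 341, q_5 = 5*9 + 7 = 52.
  i=6: a_6=1, p_6 = 1*341 + 59 = 400, q_6 = 1*52 + 9 = 61.
  i=7: a_7=3, p_7 = 3*400 + 341 = 1541, q_7 = 3*61 + 52 = 235.
  i=8: a_8=1, p_8 = 1*1541 + 400 = 1941, q_8 = 1*235 + 61 = 296.
  i=9: a_9=1, p_9 = 1*1941 + 1541 = 3482, q_9 = 1*296 + 235 = 531.
Check: 3482^2 - 43*531^2 = 12124324 - 12124323 = 1, so (x, y) = (3482, 531) solves the equation, and by the theorem it is the least positive solution.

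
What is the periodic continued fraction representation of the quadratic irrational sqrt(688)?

Write x_i = (sqrt(688) + m_i)/d_i with (m_0, d_0) = (0, 1). a_0 = floor(sqrt(688)) = 26, since 26^2 = 676 <= 688 < 729 = 27^2.
Iterate m_{i+1} = d_i*a_i - m_i, d_{i+1} = (688 - m_{i+1}^2)/d_i, a_{i+1} = floor((a_0 + m_{i+1})/d_{i+1}):
  m_1 = 1*26 - 0 = 26, d_1 = (688 - 26^2)/1 = 12/1 = 12, a_1 = floor((26 + 26)/12) = 4.
  m_2 = 12*4 - 26 = 22, d_2 = (688 - 22^2)/12 = 204/12 = 17, a_2 = floor((26 + 22)/17) = 2.
  m_3 = 17*2 - 22 = 12, d_3 = (688 - 12^2)/17 = 544/17 = 32, a_3 = floor((26 + 12)/32) = 1.
  m_4 = 32*1 - 12 = 20, d_4 = (688 - 20^2)/32 = 288/32 = 9, a_4 = floor((26 + 20)/9) = 5.
  m_5 = 9*5 - 20 = 25, d_5 = (688 - 25^2)/9 = 63/9 = 7, a_5 = floor((26 + 25)/7) = 7.
  m_6 = 7*7 - 25 = 24, d_6 = (688 - 24^2)/7 = 112/7 = 16, a_6 = floor((26 + 24)/16) = 3.
  m_7 = 16*3 - 24 = 24, d_7 = (688 - 24^2)/16 = 112/16 = 7, a_7 = floor((26 + 24)/7) = 7.
  m_8 = 7*7 - 24 = 25, d_8 = (688 - 25^2)/7 = 63/7 = 9, a_8 = floor((26 + 25)/9) = 5.
  m_9 = 9*5 - 25 = 20, d_9 = (688 - 20^2)/9 = 288/9 = 32, a_9 = floor((26 + 20)/32) = 1.
  m_10 = 32*1 - 20 = 12, d_10 = (688 - 12^2)/32 = 544/32 = 17, a_10 = floor((26 + 12)/17) = 2.
  m_11 = 17*2 - 12 = 22, d_11 = (688 - 22^2)/17 = 204/17 = 12, a_11 = floor((26 + 22)/12) = 4.
  m_12 = 12*4 - 22 = 26, d_12 = (688 - 26^2)/12 = 12/12 = 1, a_12 = floor((26 + 26)/1) = 52.
  m_13 = 1*52 - 26 = 26, d_13 = (688 - 26^2)/1 = 12/1 = 12: (m_13, d_13) = (m_1, d_1) = (26, 12), so from here the quotients repeat a_1, ..., a_12; the period length is 12.
Hence the expansion of sqrt(688) is a_0 = 26 followed by the repeating block 4, 2, 1, 5, 7, 3, 7, 5, 1, 2, 4, 52 (period 12).

[26; (4, 2, 1, 5, 7, 3, 7, 5, 1, 2, 4, 52)]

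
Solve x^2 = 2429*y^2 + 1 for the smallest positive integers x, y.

First expand sqrt(2429) as a continued fraction. With x_i = (sqrt(2429) + m_i)/d_i and (m_0, d_0) = (0, 1): a_0 = floor(sqrt(2429)) = 49, since 49^2 = 2401 <= 2429 < 2500 = 50^2.
Iterate m_{i+1} = d_i*a_i - m_i, d_{i+1} = (2429 - m_{i+1}^2)/d_i, a_{i+1} = floor((a_0 + m_{i+1})/d_{i+1}):
  m_1 = 1*49 - 0 = 49, d_1 = (2429 - 49^2)/1 = 28/1 = 28, a_1 = floor((49 + 49)/28) = 3.
  m_2 = 28*3 - 49 = 35, d_2 = (2429 - 35^2)/28 = 1204/28 = 43, a_2 = floor((49 + 35)/43) = 1.
  m_3 = 43*1 - 35 = 8, d_3 = (2429 - 8^2)/43 = 2365/43 = 55, a_3 = floor((49 + 8)/55) = 1.
  m_4 = 55*1 - 8 = 47, d_4 = (2429 - 47^2)/55 = 220/55 = 4, a_4 = floor((49 + 47)/4) = 24.
  m_5 = 4*24 - 47 = 49, d_5 = (2429 - 49^2)/4 = 28/4 = 7, a_5 = floor((49 + 49)/7) = 14.
  m_6 = 7*14 - 49 = 49, d_6 = (2429 - 49^2)/7 = 28/7 = 4, a_6 = floor((49 + 49)/4) = 24.
  m_7 = 4*24 - 49 = 47, d_7 = (2429 - 47^2)/4 = 220/4 = 55, a_7 = floor((49 + 47)/55) = 1.
  m_8 = 55*1 - 47 = 8, d_8 = (2429 - 8^2)/55 = 2365/55 = 43, a_8 = floor((49 + 8)/43) = 1.
  m_9 = 43*1 - 8 = 35, d_9 = (2429 - 35^2)/43 = 1204/43 = 28, a_9 = floor((49 + 35)/28) = 3.
  m_10 = 28*3 - 35 = 49, d_10 = (2429 - 49^2)/28 = 28/28 = 1, a_10 = floor((49 + 49)/1) = 98.
  m_11 = 1*98 - 49 = 49, d_11 = (2429 - 49^2)/1 = 28/1 = 28: (m_11, d_11) = (m_1, d_1) = (49, 28), so from here the quotients repeat a_1, ..., a_10; the period length is 10.
So sqrt(2429) = [49; (3, 1, 1, 24, 14, 24, 1, 1, 3, 98)] with period length k = 10.
k is even, so the fundamental solution of x^2 - 2429y^2 = 1 is (p_{k-1}, q_{k-1}) = (p_9, q_9); compute convergents through index 9.
Convergents (p_i = a_i*p_{i-1} + p_{i-2}, q_i = a_i*q_{i-1} + q_{i-2} with p_{-2}=0, p_{-1}=1, q_{-2}=1, q_{-1}=0):
  i=0: a_0=49, p_0 = 49*1 + 0 = 49, q_0 = 49*0 + 1 = 1.
  i=1: a_1=3, p_1 = 3*49 + 1 = 148, q_1 = 3*1 + 0 = 3.
  i=2: a_2=1, p_2 = 1*148 + 49 = 197, q_2 = 1*3 + 1 = 4.
  i=3: a_3=1, p_3 = 1*197 + 148 = 345, q_3 = 1*4 + 3 = 7.
  i=4: a_4=24, p_4 = 24*345 + 197 = 8477, q_4 = 24*7 + 4 = 172.
  i=5: a_5=14, p_5 = 14*8477 + 345 = 119023, q_5 = 14*172 + 7 = 2415.
  i=6: a_6=24, p_6 = 24*119023 + 8477 = 2865029, q_6 = 24*2415 + 172 = 58132.
  i=7: a_7=1, p_7 = 1*2865029 + 119023 = 2984052, q_7 = 1*58132 + 2415 = 60547.
  i=8: a_8=1, p_8 = 1*2984052 + 2865029 = 5849081, q_8 = 1*60547 + 58132 = 118679.
  i=9: a_9=3, p_9 = 3*5849081 + 2984052 = 20531295, q_9 = 3*118679 + 60547 = 416584.
Check: 20531295^2 - 2429*416584^2 = 421534074377025 - 421534074377024 = 1, so (x, y) = (20531295, 416584) solves the equation, and by the theorem it is the least positive solution.

(x, y) = (20531295, 416584)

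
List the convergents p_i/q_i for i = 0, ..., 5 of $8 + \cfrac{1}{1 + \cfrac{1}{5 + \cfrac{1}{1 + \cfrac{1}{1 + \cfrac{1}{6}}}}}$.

Using the convergent recurrence p_i = a_i*p_{i-1} + p_{i-2}, q_i = a_i*q_{i-1} + q_{i-2} with p_{-2}=0, p_{-1}=1, q_{-2}=1, q_{-1}=0:
  i=0: a_0=8, p_0 = 8*1 + 0 = 8, q_0 = 8*0 + 1 = 1.
  i=1: a_1=1, p_1 = 1*8 + 1 = 9, q_1 = 1*1 + 0 = 1.
  i=2: a_2=5, p_2 = 5*9 + 8 = 53, q_2 = 5*1 + 1 = 6.
  i=3: a_3=1, p_3 = 1*53 + 9 = 62, q_3 = 1*6 + 1 = 7.
  i=4: a_4=1, p_4 = 1*62 + 53 = 115, q_4 = 1*7 + 6 = 13.
  i=5: a_5=6, p_5 = 6*115 + 62 = 752, q_5 = 6*13 + 7 = 85.

8/1, 9/1, 53/6, 62/7, 115/13, 752/85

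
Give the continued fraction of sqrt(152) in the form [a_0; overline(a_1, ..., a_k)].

Write x_i = (sqrt(152) + m_i)/d_i with (m_0, d_0) = (0, 1). a_0 = floor(sqrt(152)) = 12, since 12^2 = 144 <= 152 < 169 = 13^2.
Iterate m_{i+1} = d_i*a_i - m_i, d_{i+1} = (152 - m_{i+1}^2)/d_i, a_{i+1} = floor((a_0 + m_{i+1})/d_{i+1}):
  m_1 = 1*12 - 0 = 12, d_1 = (152 - 12^2)/1 = 8/1 = 8, a_1 = floor((12 + 12)/8) = 3.
  m_2 = 8*3 - 12 = 12, d_2 = (152 - 12^2)/8 = 8/8 = 1, a_2 = floor((12 + 12)/1) = 24.
  m_3 = 1*24 - 12 = 12, d_3 = (152 - 12^2)/1 = 8/1 = 8: (m_3, d_3) = (m_1, d_1) = (12, 8), so from here the quotients repeat a_1, a_2; the period length is 2.
Hence the expansion of sqrt(152) is a_0 = 12 followed by the repeating block 3, 24 (period 2).

[12; overline(3, 24)]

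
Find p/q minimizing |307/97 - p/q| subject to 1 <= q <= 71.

Expand x = 307/97 as a continued fraction with the Euclidean algorithm:
  307 = 3*97 + 16, so a_0 = 3.
  97 = 6*16 + 1, so a_1 = 6.
  16 = 16*1 + 0, so a_2 = 16.
so x = [3; 6, 16].
Convergents (p_i = a_i*p_{i-1} + p_{i-2}, q_i = a_i*q_{i-1} + q_{i-2} with p_{-2}=0, p_{-1}=1, q_{-2}=1, q_{-1}=0), until the denominator exceeds 71:
  i=0: a_0=3, p_0 = 3*1 + 0 = 3, q_0 = 3*0 + 1 = 1.
  i=1: a_1=6, p_1 = 6*3 + 1 = 19, q_1 = 6*1 + 0 = 6.
  i=2: a_2=16, p_2 = 16*19 + 3 = 307, q_2 = 16*6 + 1 = 97.
q_2 = 97 > 71, so the last convergent with denominator <= 71 is p_1/q_1 = 19/6.
The closest fraction with denominator <= 71 is either p_1/q_1 or the intermediate fraction (k*p_1 + p_0)/(k*q_1 + q_0) with the largest k >= 1 whose denominator stays <= 71; these approach x as k grows, and every other convergent or intermediate fraction in range is farther away.
Largest k: floor((71 - q_0)/q_1) = floor((71 - 1)/6) = 11.
That gives (11*19 + 3)/(11*6 + 1) = 212/67.
Compare the errors: |x - 19/6| = |307*6 - 19*97|/(97*6) = 1/582, and |x - 212/67| = |307*67 - 212*97|/(97*67) = 5/6499.
Cross-multiplying, 5*582 = 2910 < 6499 = 1*6499, so 5/6499 is smaller: the intermediate fraction 212/67 is closer to x than 19/6.

212/67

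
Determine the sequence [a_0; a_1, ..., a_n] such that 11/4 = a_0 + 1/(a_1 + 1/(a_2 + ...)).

[2; 1, 3]

Run the Euclidean algorithm on 11 and 4; the successive quotients are the partial quotients a_0, a_1, ... (each step inverts the fractional part left over by the previous one):
  11 = 2*4 + 3, so a_0 = 2.
  4 = 1*3 + 1, so a_1 = 1.
  3 = 3*1 + 0, so a_2 = 3.
The remainder reaches 0 after 3 divisions, so the expansion has 3 partial quotients, read off in order.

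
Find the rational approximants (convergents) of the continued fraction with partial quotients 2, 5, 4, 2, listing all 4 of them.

Using the convergent recurrence p_i = a_i*p_{i-1} + p_{i-2}, q_i = a_i*q_{i-1} + q_{i-2} with p_{-2}=0, p_{-1}=1, q_{-2}=1, q_{-1}=0:
  i=0: a_0=2, p_0 = 2*1 + 0 = 2, q_0 = 2*0 + 1 = 1.
  i=1: a_1=5, p_1 = 5*2 + 1 = 11, q_1 = 5*1 + 0 = 5.
  i=2: a_2=4, p_2 = 4*11 + 2 = 46, q_2 = 4*5 + 1 = 21.
  i=3: a_3=2, p_3 = 2*46 + 11 = 103, q_3 = 2*21 + 5 = 47.

2/1, 11/5, 46/21, 103/47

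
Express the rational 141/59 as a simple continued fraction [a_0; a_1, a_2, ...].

Run the Euclidean algorithm on 141 and 59; the successive quotients are the partial quotients a_0, a_1, ... (each step inverts the fractional part left over by the previous one):
  141 = 2*59 + 23, so a_0 = 2.
  59 = 2*23 + 13, so a_1 = 2.
  23 = 1*13 + 10, so a_2 = 1.
  13 = 1*10 + 3, so a_3 = 1.
  10 = 3*3 + 1, so a_4 = 3.
  3 = 3*1 + 0, so a_5 = 3.
The remainder reaches 0 after 6 divisions, so the expansion has 6 partial quotients, read off in order.

[2; 2, 1, 1, 3, 3]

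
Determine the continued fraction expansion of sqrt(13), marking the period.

Write x_i = (sqrt(13) + m_i)/d_i with (m_0, d_0) = (0, 1). a_0 = floor(sqrt(13)) = 3, since 3^2 = 9 <= 13 < 16 = 4^2.
Iterate m_{i+1} = d_i*a_i - m_i, d_{i+1} = (13 - m_{i+1}^2)/d_i, a_{i+1} = floor((a_0 + m_{i+1})/d_{i+1}):
  m_1 = 1*3 - 0 = 3, d_1 = (13 - 3^2)/1 = 4/1 = 4, a_1 = floor((3 + 3)/4) = 1.
  m_2 = 4*1 - 3 = 1, d_2 = (13 - 1^2)/4 = 12/4 = 3, a_2 = floor((3 + 1)/3) = 1.
  m_3 = 3*1 - 1 = 2, d_3 = (13 - 2^2)/3 = 9/3 = 3, a_3 = floor((3 + 2)/3) = 1.
  m_4 = 3*1 - 2 = 1, d_4 = (13 - 1^2)/3 = 12/3 = 4, a_4 = floor((3 + 1)/4) = 1.
  m_5 = 4*1 - 1 = 3, d_5 = (13 - 3^2)/4 = 4/4 = 1, a_5 = floor((3 + 3)/1) = 6.
  m_6 = 1*6 - 3 = 3, d_6 = (13 - 3^2)/1 = 4/1 = 4: (m_6, d_6) = (m_1, d_1) = (3, 4), so from here the quotients repeat a_1, ..., a_5; the period length is 5.
Hence the expansion of sqrt(13) is a_0 = 3 followed by the repeating block 1, 1, 1, 1, 6 (period 5).

[3; (1, 1, 1, 1, 6)]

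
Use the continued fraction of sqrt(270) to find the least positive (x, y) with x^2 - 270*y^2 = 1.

(x, y) = (5291, 322)

First expand sqrt(270) as a continued fraction. With x_i = (sqrt(270) + m_i)/d_i and (m_0, d_0) = (0, 1): a_0 = floor(sqrt(270)) = 16, since 16^2 = 256 <= 270 < 289 = 17^2.
Iterate m_{i+1} = d_i*a_i - m_i, d_{i+1} = (270 - m_{i+1}^2)/d_i, a_{i+1} = floor((a_0 + m_{i+1})/d_{i+1}):
  m_1 = 1*16 - 0 = 16, d_1 = (270 - 16^2)/1 = 14/1 = 14, a_1 = floor((16 + 16)/14) = 2.
  m_2 = 14*2 - 16 = 12, d_2 = (270 - 12^2)/14 = 126/14 = 9, a_2 = floor((16 + 12)/9) = 3.
  m_3 = 9*3 - 12 = 15, d_3 = (270 - 15^2)/9 = 45/9 = 5, a_3 = floor((16 + 15)/5) = 6.
  m_4 = 5*6 - 15 = 15, d_4 = (270 - 15^2)/5 = 45/5 = 9, a_4 = floor((16 + 15)/9) = 3.
  m_5 = 9*3 - 15 = 12, d_5 = (270 - 12^2)/9 = 126/9 = 14, a_5 = floor((16 + 12)/14) = 2.
  m_6 = 14*2 - 12 = 16, d_6 = (270 - 16^2)/14 = 14/14 = 1, a_6 = floor((16 + 16)/1) = 32.
  m_7 = 1*32 - 16 = 16, d_7 = (270 - 16^2)/1 = 14/1 = 14: (m_7, d_7) = (m_1, d_1) = (16, 14), so from here the quotients repeat a_1, ..., a_6; the period length is 6.
So sqrt(270) = [16; (2, 3, 6, 3, 2, 32)] with period length k = 6.
k is even, so the fundamental solution of x^2 - 270y^2 = 1 is (p_{k-1}, q_{k-1}) = (p_5, q_5); compute convergents through index 5.
Convergents (p_i = a_i*p_{i-1} + p_{i-2}, q_i = a_i*q_{i-1} + q_{i-2} with p_{-2}=0, p_{-1}=1, q_{-2}=1, q_{-1}=0):
  i=0: a_0=16, p_0 = 16*1 + 0 = 16, q_0 = 16*0 + 1 = 1.
  i=1: a_1=2, p_1 = 2*16 + 1 = 33, q_1 = 2*1 + 0 = 2.
  i=2: a_2=3, p_2 = 3*33 + 16 = 115, q_2 = 3*2 + 1 = 7.
  i=3: a_3=6, p_3 = 6*115 + 33 = 723, q_3 = 6*7 + 2 = 44.
  i=4: a_4=3, p_4 = 3*723 + 115 = 2284, q_4 = 3*44 + 7 = 139.
  i=5: a_5=2, p_5 = 2*2284 + 723 = 5291, q_5 = 2*139 + 44 = 322.
Check: 5291^2 - 270*322^2 = 27994681 - 27994680 = 1, so (x, y) = (5291, 322) solves the equation, and by the theorem it is the least positive solution.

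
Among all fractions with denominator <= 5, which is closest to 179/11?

65/4

Expand x = 179/11 as a continued fraction with the Euclidean algorithm:
  179 = 16*11 + 3, so a_0 = 16.
  11 = 3*3 + 2, so a_1 = 3.
  3 = 1*2 + 1, so a_2 = 1.
  2 = 2*1 + 0, so a_3 = 2.
so x = [16; 3, 1, 2].
Convergents (p_i = a_i*p_{i-1} + p_{i-2}, q_i = a_i*q_{i-1} + q_{i-2} with p_{-2}=0, p_{-1}=1, q_{-2}=1, q_{-1}=0), until the denominator exceeds 5:
  i=0: a_0=16, p_0 = 16*1 + 0 = 16, q_0 = 16*0 + 1 = 1.
  i=1: a_1=3, p_1 = 3*16 + 1 = 49, q_1 = 3*1 + 0 = 3.
  i=2: a_2=1, p_2 = 1*49 + 16 = 65, q_2 = 1*3 + 1 = 4.
  i=3: a_3=2, p_3 = 2*65 + 49 = 179, q_3 = 2*4 + 3 = 11.
q_3 = 11 > 5, so the last convergent with denominator <= 5 is p_2/q_2 = 65/4.
The closest fraction with denominator <= 5 is either p_2/q_2 or the intermediate fraction (k*p_2 + p_1)/(k*q_2 + q_1) with the largest k >= 1 whose denominator stays <= 5; these approach x as k grows, and every other convergent or intermediate fraction in range is farther away.
Largest k: floor((5 - q_1)/q_2) = floor((5 - 3)/4) = 0.
Since k = 0, no intermediate fraction beyond p_2/q_2 has denominator <= 5, so the convergent 65/4 is the closest (its error is |179*4 - 65*11|/(11*4) = 1/44).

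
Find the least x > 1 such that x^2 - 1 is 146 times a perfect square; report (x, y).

(x, y) = (145, 12)

First expand sqrt(146) as a continued fraction. With x_i = (sqrt(146) + m_i)/d_i and (m_0, d_0) = (0, 1): a_0 = floor(sqrt(146)) = 12, since 12^2 = 144 <= 146 < 169 = 13^2.
Iterate m_{i+1} = d_i*a_i - m_i, d_{i+1} = (146 - m_{i+1}^2)/d_i, a_{i+1} = floor((a_0 + m_{i+1})/d_{i+1}):
  m_1 = 1*12 - 0 = 12, d_1 = (146 - 12^2)/1 = 2/1 = 2, a_1 = floor((12 + 12)/2) = 12.
  m_2 = 2*12 - 12 = 12, d_2 = (146 - 12^2)/2 = 2/2 = 1, a_2 = floor((12 + 12)/1) = 24.
  m_3 = 1*24 - 12 = 12, d_3 = (146 - 12^2)/1 = 2/1 = 2: (m_3, d_3) = (m_1, d_1) = (12, 2), so from here the quotients repeat a_1, a_2; the period length is 2.
So sqrt(146) = [12; (12, 24)] with period length k = 2.
k is even, so the fundamental solution of x^2 - 146y^2 = 1 is (p_{k-1}, q_{k-1}) = (p_1, q_1); compute convergents through index 1.
Convergents (p_i = a_i*p_{i-1} + p_{i-2}, q_i = a_i*q_{i-1} + q_{i-2} with p_{-2}=0, p_{-1}=1, q_{-2}=1, q_{-1}=0):
  i=0: a_0=12, p_0 = 12*1 + 0 = 12, q_0 = 12*0 + 1 = 1.
  i=1: a_1=12, p_1 = 12*12 + 1 = 145, q_1 = 12*1 + 0 = 12.
Check: 145^2 - 146*12^2 = 21025 - 21024 = 1, so (x, y) = (145, 12) solves the equation, and by the theorem it is the least positive solution.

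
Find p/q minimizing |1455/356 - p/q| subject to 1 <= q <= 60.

94/23

Expand x = 1455/356 as a continued fraction with the Euclidean algorithm:
  1455 = 4*356 + 31, so a_0 = 4.
  356 = 11*31 + 15, so a_1 = 11.
  31 = 2*15 + 1, so a_2 = 2.
  15 = 15*1 + 0, so a_3 = 15.
so x = [4; 11, 2, 15].
Convergents (p_i = a_i*p_{i-1} + p_{i-2}, q_i = a_i*q_{i-1} + q_{i-2} with p_{-2}=0, p_{-1}=1, q_{-2}=1, q_{-1}=0), until the denominator exceeds 60:
  i=0: a_0=4, p_0 = 4*1 + 0 = 4, q_0 = 4*0 + 1 = 1.
  i=1: a_1=11, p_1 = 11*4 + 1 = 45, q_1 = 11*1 + 0 = 11.
  i=2: a_2=2, p_2 = 2*45 + 4 = 94, q_2 = 2*11 + 1 = 23.
  i=3: a_3=15, p_3 = 15*94 + 45 = 1455, q_3 = 15*23 + 11 = 356.
q_3 = 356 > 60, so the last convergent with denominator <= 60 is p_2/q_2 = 94/23.
The closest fraction with denominator <= 60 is either p_2/q_2 or the intermediate fraction (k*p_2 + p_1)/(k*q_2 + q_1) with the largest k >= 1 whose denominator stays <= 60; these approach x as k grows, and every other convergent or intermediate fraction in range is farther away.
Largest k: floor((60 - q_1)/q_2) = floor((60 - 11)/23) = 2.
That gives (2*94 + 45)/(2*23 + 11) = 233/57.
Compare the errors: |x - 94/23| = |1455*23 - 94*356|/(356*23) = 1/8188, and |x - 233/57| = |1455*57 - 233*356|/(356*57) = 13/20292.
Cross-multiplying, 1*20292 = 20292 < 106444 = 13*8188, so 1/8188 is smaller: the convergent 94/23 is closer to x than 233/57.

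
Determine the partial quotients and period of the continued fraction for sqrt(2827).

[53; (5, 1, 8, 1, 5, 106)]

Write x_i = (sqrt(2827) + m_i)/d_i with (m_0, d_0) = (0, 1). a_0 = floor(sqrt(2827)) = 53, since 53^2 = 2809 <= 2827 < 2916 = 54^2.
Iterate m_{i+1} = d_i*a_i - m_i, d_{i+1} = (2827 - m_{i+1}^2)/d_i, a_{i+1} = floor((a_0 + m_{i+1})/d_{i+1}):
  m_1 = 1*53 - 0 = 53, d_1 = (2827 - 53^2)/1 = 18/1 = 18, a_1 = floor((53 + 53)/18) = 5.
  m_2 = 18*5 - 53 = 37, d_2 = (2827 - 37^2)/18 = 1458/18 = 81, a_2 = floor((53 + 37)/81) = 1.
  m_3 = 81*1 - 37 = 44, d_3 = (2827 - 44^2)/81 = 891/81 = 11, a_3 = floor((53 + 44)/11) = 8.
  m_4 = 11*8 - 44 = 44, d_4 = (2827 - 44^2)/11 = 891/11 = 81, a_4 = floor((53 + 44)/81) = 1.
  m_5 = 81*1 - 44 = 37, d_5 = (2827 - 37^2)/81 = 1458/81 = 18, a_5 = floor((53 + 37)/18) = 5.
  m_6 = 18*5 - 37 = 53, d_6 = (2827 - 53^2)/18 = 18/18 = 1, a_6 = floor((53 + 53)/1) = 106.
  m_7 = 1*106 - 53 = 53, d_7 = (2827 - 53^2)/1 = 18/1 = 18: (m_7, d_7) = (m_1, d_1) = (53, 18), so from here the quotients repeat a_1, ..., a_6; the period length is 6.
Hence the expansion of sqrt(2827) is a_0 = 53 followed by the repeating block 5, 1, 8, 1, 5, 106 (period 6).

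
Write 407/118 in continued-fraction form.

Run the Euclidean algorithm on 407 and 118; the successive quotients are the partial quotients a_0, a_1, ... (each step inverts the fractional part left over by the previous one):
  407 = 3*118 + 53, so a_0 = 3.
  118 = 2*53 + 12, so a_1 = 2.
  53 = 4*12 + 5, so a_2 = 4.
  12 = 2*5 + 2, so a_3 = 2.
  5 = 2*2 + 1, so a_4 = 2.
  2 = 2*1 + 0, so a_5 = 2.
The remainder reaches 0 after 6 divisions, so the expansion has 6 partial quotients, read off in order.

[3; 2, 4, 2, 2, 2]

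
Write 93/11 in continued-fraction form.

[8; 2, 5]

Run the Euclidean algorithm on 93 and 11; the successive quotients are the partial quotients a_0, a_1, ... (each step inverts the fractional part left over by the previous one):
  93 = 8*11 + 5, so a_0 = 8.
  11 = 2*5 + 1, so a_1 = 2.
  5 = 5*1 + 0, so a_2 = 5.
The remainder reaches 0 after 3 divisions, so the expansion has 3 partial quotients, read off in order.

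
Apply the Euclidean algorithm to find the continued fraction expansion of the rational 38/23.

Run the Euclidean algorithm on 38 and 23; the successive quotients are the partial quotients a_0, a_1, ... (each step inverts the fractional part left over by the previous one):
  38 = 1*23 + 15, so a_0 = 1.
  23 = 1*15 + 8, so a_1 = 1.
  15 = 1*8 + 7, so a_2 = 1.
  8 = 1*7 + 1, so a_3 = 1.
  7 = 7*1 + 0, so a_4 = 7.
The remainder reaches 0 after 5 divisions, so the expansion has 5 partial quotients, read off in order.

[1; 1, 1, 1, 7]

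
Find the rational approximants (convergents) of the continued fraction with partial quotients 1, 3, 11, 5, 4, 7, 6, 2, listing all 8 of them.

Using the convergent recurrence p_i = a_i*p_{i-1} + p_{i-2}, q_i = a_i*q_{i-1} + q_{i-2} with p_{-2}=0, p_{-1}=1, q_{-2}=1, q_{-1}=0:
  i=0: a_0=1, p_0 = 1*1 + 0 = 1, q_0 = 1*0 + 1 = 1.
  i=1: a_1=3, p_1 = 3*1 + 1 = 4, q_1 = 3*1 + 0 = 3.
  i=2: a_2=11, p_2 = 11*4 + 1 = 45, q_2 = 11*3 + 1 = 34.
  i=3: a_3=5, p_3 = 5*45 + 4 = 229, q_3 = 5*34 + 3 = 173.
  i=4: a_4=4, p_4 = 4*229 + 45 = 961, q_4 = 4*173 + 34 = 726.
  i=5: a_5=7, p_5 = 7*961 + 229 = 6956, q_5 = 7*726 + 173 = 5255.
  i=6: a_6=6, p_6 = 6*6956 + 961 = 42697, q_6 = 6*5255 + 726 = 32256.
  i=7: a_7=2, p_7 = 2*42697 + 6956 = 92350, q_7 = 2*32256 + 5255 = 69767.

1/1, 4/3, 45/34, 229/173, 961/726, 6956/5255, 42697/32256, 92350/69767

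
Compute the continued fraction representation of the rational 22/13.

Run the Euclidean algorithm on 22 and 13; the successive quotients are the partial quotients a_0, a_1, ... (each step inverts the fractional part left over by the previous one):
  22 = 1*13 + 9, so a_0 = 1.
  13 = 1*9 + 4, so a_1 = 1.
  9 = 2*4 + 1, so a_2 = 2.
  4 = 4*1 + 0, so a_3 = 4.
The remainder reaches 0 after 4 divisions, so the expansion has 4 partial quotients, read off in order.

[1; 1, 2, 4]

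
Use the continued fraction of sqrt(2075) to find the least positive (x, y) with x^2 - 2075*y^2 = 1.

First expand sqrt(2075) as a continued fraction. With x_i = (sqrt(2075) + m_i)/d_i and (m_0, d_0) = (0, 1): a_0 = floor(sqrt(2075)) = 45, since 45^2 = 2025 <= 2075 < 2116 = 46^2.
Iterate m_{i+1} = d_i*a_i - m_i, d_{i+1} = (2075 - m_{i+1}^2)/d_i, a_{i+1} = floor((a_0 + m_{i+1})/d_{i+1}):
  m_1 = 1*45 - 0 = 45, d_1 = (2075 - 45^2)/1 = 50/1 = 50, a_1 = floor((45 + 45)/50) = 1.
  m_2 = 50*1 - 45 = 5, d_2 = (2075 - 5^2)/50 = 2050/50 = 41, a_2 = floor((45 + 5)/41) = 1.
  m_3 = 41*1 - 5 = 36, d_3 = (2075 - 36^2)/41 = 779/41 = 19, a_3 = floor((45 + 36)/19) = 4.
  m_4 = 19*4 - 36 = 40, d_4 = (2075 - 40^2)/19 = 475/19 = 25, a_4 = floor((45 + 40)/25) = 3.
  m_5 = 25*3 - 40 = 35, d_5 = (2075 - 35^2)/25 = 850/25 = 34, a_5 = floor((45 + 35)/34) = 2.
  m_6 = 34*2 - 35 = 33, d_6 = (2075 - 33^2)/34 = 986/34 = 29, a_6 = floor((45 + 33)/29) = 2.
  m_7 = 29*2 - 33 = 25, d_7 = (2075 - 25^2)/29 = 1450/29 = 50, a_7 = floor((45 + 25)/50) = 1.
  m_8 = 50*1 - 25 = 25, d_8 = (2075 - 25^2)/50 = 1450/50 = 29, a_8 = floor((45 + 25)/29) = 2.
  m_9 = 29*2 - 25 = 33, d_9 = (2075 - 33^2)/29 = 986/29 = 34, a_9 = floor((45 + 33)/34) = 2.
  m_10 = 34*2 - 33 = 35, d_10 = (2075 - 35^2)/34 = 850/34 = 25, a_10 = floor((45 + 35)/25) = 3.
  m_11 = 25*3 - 35 = 40, d_11 = (2075 - 40^2)/25 = 475/25 = 19, a_11 = floor((45 + 40)/19) = 4.
  m_12 = 19*4 - 40 = 36, d_12 = (2075 - 36^2)/19 = 779/19 = 41, a_12 = floor((45 + 36)/41) = 1.
  m_13 = 41*1 - 36 = 5, d_13 = (2075 - 5^2)/41 = 2050/41 = 50, a_13 = floor((45 + 5)/50) = 1.
  m_14 = 50*1 - 5 = 45, d_14 = (2075 - 45^2)/50 = 50/50 = 1, a_14 = floor((45 + 45)/1) = 90.
  m_15 = 1*90 - 45 = 45, d_15 = (2075 - 45^2)/1 = 50/1 = 50: (m_15, d_15) = (m_1, d_1) = (45, 50), so from here the quotients repeat a_1, ..., a_14; the period length is 14.
So sqrt(2075) = [45; (1, 1, 4, 3, 2, 2, 1, 2, 2, 3, 4, 1, 1, 90)] with period length k = 14.
k is even, so the fundamental solution of x^2 - 2075y^2 = 1 is (p_{k-1}, q_{k-1}) = (p_13, q_13); compute convergents through index 13.
Convergents (p_i = a_i*p_{i-1} + p_{i-2}, q_i = a_i*q_{i-1} + q_{i-2} with p_{-2}=0, p_{-1}=1, q_{-2}=1, q_{-1}=0):
  i=0: a_0=45, p_0 = 45*1 + 0 = 45, q_0 = 45*0 + 1 = 1.
  i=1: a_1=1, p_1 = 1*45 + 1 = 46, q_1 = 1*1 + 0 = 1.
  i=2: a_2=1, p_2 = 1*46 + 45 = 91, q_2 = 1*1 + 1 = 2.
  i=3: a_3=4, p_3 = 4*91 + 46 = 410, q_3 = 4*2 + 1 = 9.
  i=4: a_4=3, p_4 = 3*410 + 91 = 1321, q_4 = 3*9 + 2 = 29.
  i=5: a_5=2, p_5 = 2*1321 + 410 = 3052, q_5 = 2*29 + 9 = 67.
  i=6: a_6=2, p_6 = 2*3052 + 1321 = 7425, q_6 = 2*67 + 29 = 163.
  i=7: a_7=1, p_7 = 1*7425 + 3052 = 10477, q_7 = 1*163 + 67 = 230.
  i=8: a_8=2, p_8 = 2*10477 + 7425 = 28379, q_8 = 2*230 + 163 = 623.
  i=9: a_9=2, p_9 = 2*28379 + 10477 = 67235, q_9 = 2*623 + 230 = 1476.
  i=10: a_10=3, p_10 = 3*67235 + 28379 = 230084, q_10 = 3*1476 + 623 = 5051.
  i=11: a_11=4, p_11 = 4*230084 + 67235 = 987571, q_11 = 4*5051 + 1476 = 21680.
  i=12: a_12=1, p_12 = 1*987571 + 230084 = 1217655, q_12 = 1*21680 + 5051 = 26731.
  i=13: a_13=1, p_13 = 1*1217655 + 987571 = 2205226, q_13 = 1*26731 + 21680 = 48411.
Check: 2205226^2 - 2075*48411^2 = 4863021711076 - 4863021711075 = 1, so (x, y) = (2205226, 48411) solves the equation, and by the theorem it is the least positive solution.

(x, y) = (2205226, 48411)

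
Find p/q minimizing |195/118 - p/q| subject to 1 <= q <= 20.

Expand x = 195/118 as a continued fraction with the Euclidean algorithm:
  195 = 1*118 + 77, so a_0 = 1.
  118 = 1*77 + 41, so a_1 = 1.
  77 = 1*41 + 36, so a_2 = 1.
  41 = 1*36 + 5, so a_3 = 1.
  36 = 7*5 + 1, so a_4 = 7.
  5 = 5*1 + 0, so a_5 = 5.
so x = [1; 1, 1, 1, 7, 5].
Convergents (p_i = a_i*p_{i-1} + p_{i-2}, q_i = a_i*q_{i-1} + q_{i-2} with p_{-2}=0, p_{-1}=1, q_{-2}=1, q_{-1}=0), until the denominator exceeds 20:
  i=0: a_0=1, p_0 = 1*1 + 0 = 1, q_0 = 1*0 + 1 = 1.
  i=1: a_1=1, p_1 = 1*1 + 1 = 2, q_1 = 1*1 + 0 = 1.
  i=2: a_2=1, p_2 = 1*2 + 1 = 3, q_2 = 1*1 + 1 = 2.
  i=3: a_3=1, p_3 = 1*3 + 2 = 5, q_3 = 1*2 + 1 = 3.
  i=4: a_4=7, p_4 = 7*5 + 3 = 38, q_4 = 7*3 + 2 = 23.
q_4 = 23 > 20, so the last convergent with denominator <= 20 is p_3/q_3 = 5/3.
The closest fraction with denominator <= 20 is either p_3/q_3 or the intermediate fraction (k*p_3 + p_2)/(k*q_3 + q_2) with the largest k >= 1 whose denominator stays <= 20; these approach x as k grows, and every other convergent or intermediate fraction in range is farther away.
Largest k: floor((20 - q_2)/q_3) = floor((20 - 2)/3) = 6.
That gives (6*5 + 3)/(6*3 + 2) = 33/20.
Compare the errors: |x - 5/3| = |195*3 - 5*118|/(118*3) = 5/354, and |x - 33/20| = |195*20 - 33*118|/(118*20) = 6/2360.
Cross-multiplying, 6*354 = 2124 < 11800 = 5*2360, so 6/2360 is smaller: the intermediate fraction 33/20 is closer to x than 5/3.

33/20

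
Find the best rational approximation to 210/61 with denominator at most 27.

Expand x = 210/61 as a continued fraction with the Euclidean algorithm:
  210 = 3*61 + 27, so a_0 = 3.
  61 = 2*27 + 7, so a_1 = 2.
  27 = 3*7 + 6, so a_2 = 3.
  7 = 1*6 + 1, so a_3 = 1.
  6 = 6*1 + 0, so a_4 = 6.
so x = [3; 2, 3, 1, 6].
Convergents (p_i = a_i*p_{i-1} + p_{i-2}, q_i = a_i*q_{i-1} + q_{i-2} with p_{-2}=0, p_{-1}=1, q_{-2}=1, q_{-1}=0), until the denominator exceeds 27:
  i=0: a_0=3, p_0 = 3*1 + 0 = 3, q_0 = 3*0 + 1 = 1.
  i=1: a_1=2, p_1 = 2*3 + 1 = 7, q_1 = 2*1 + 0 = 2.
  i=2: a_2=3, p_2 = 3*7 + 3 = 24, q_2 = 3*2 + 1 = 7.
  i=3: a_3=1, p_3 = 1*24 + 7 = 31, q_3 = 1*7 + 2 = 9.
  i=4: a_4=6, p_4 = 6*31 + 24 = 210, q_4 = 6*9 + 7 = 61.
q_4 = 61 > 27, so the last convergent with denominator <= 27 is p_3/q_3 = 31/9.
The closest fraction with denominator <= 27 is either p_3/q_3 or the intermediate fraction (k*p_3 + p_2)/(k*q_3 + q_2) with the largest k >= 1 whose denominator stays <= 27; these approach x as k grows, and every other convergent or intermediate fraction in range is farther away.
Largest k: floor((27 - q_2)/q_3) = floor((27 - 7)/9) = 2.
That gives (2*31 + 24)/(2*9 + 7) = 86/25.
Compare the errors: |x - 31/9| = |210*9 - 31*61|/(61*9) = 1/549, and |x - 86/25| = |210*25 - 86*61|/(61*25) = 4/1525.
Cross-multiplying, 1*1525 = 1525 < 2196 = 4*549, so 1/549 is smaller: the convergent 31/9 is closer to x than 86/25.

31/9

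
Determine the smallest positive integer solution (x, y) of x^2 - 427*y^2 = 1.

(x, y) = (62, 3)

First expand sqrt(427) as a continued fraction. With x_i = (sqrt(427) + m_i)/d_i and (m_0, d_0) = (0, 1): a_0 = floor(sqrt(427)) = 20, since 20^2 = 400 <= 427 < 441 = 21^2.
Iterate m_{i+1} = d_i*a_i - m_i, d_{i+1} = (427 - m_{i+1}^2)/d_i, a_{i+1} = floor((a_0 + m_{i+1})/d_{i+1}):
  m_1 = 1*20 - 0 = 20, d_1 = (427 - 20^2)/1 = 27/1 = 27, a_1 = floor((20 + 20)/27) = 1.
  m_2 = 27*1 - 20 = 7, d_2 = (427 - 7^2)/27 = 378/27 = 14, a_2 = floor((20 + 7)/14) = 1.
  m_3 = 14*1 - 7 = 7, d_3 = (427 - 7^2)/14 = 378/14 = 27, a_3 = floor((20 + 7)/27) = 1.
  m_4 = 27*1 - 7 = 20, d_4 = (427 - 20^2)/27 = 27/27 = 1, a_4 = floor((20 + 20)/1) = 40.
  m_5 = 1*40 - 20 = 20, d_5 = (427 - 20^2)/1 = 27/1 = 27: (m_5, d_5) = (m_1, d_1) = (20, 27), so from here the quotients repeat a_1, ..., a_4; the period length is 4.
So sqrt(427) = [20; (1, 1, 1, 40)] with period length k = 4.
k is even, so the fundamental solution of x^2 - 427y^2 = 1 is (p_{k-1}, q_{k-1}) = (p_3, q_3); compute convergents through index 3.
Convergents (p_i = a_i*p_{i-1} + p_{i-2}, q_i = a_i*q_{i-1} + q_{i-2} with p_{-2}=0, p_{-1}=1, q_{-2}=1, q_{-1}=0):
  i=0: a_0=20, p_0 = 20*1 + 0 = 20, q_0 = 20*0 + 1 = 1.
  i=1: a_1=1, p_1 = 1*20 + 1 = 21, q_1 = 1*1 + 0 = 1.
  i=2: a_2=1, p_2 = 1*21 + 20 = 41, q_2 = 1*1 + 1 = 2.
  i=3: a_3=1, p_3 = 1*41 + 21 = 62, q_3 = 1*2 + 1 = 3.
Check: 62^2 - 427*3^2 = 3844 - 3843 = 1, so (x, y) = (62, 3) solves the equation, and by the theorem it is the least positive solution.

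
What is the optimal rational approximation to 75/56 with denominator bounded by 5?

Expand x = 75/56 as a continued fraction with the Euclidean algorithm:
  75 = 1*56 + 19, so a_0 = 1.
  56 = 2*19 + 18, so a_1 = 2.
  19 = 1*18 + 1, so a_2 = 1.
  18 = 18*1 + 0, so a_3 = 18.
so x = [1; 2, 1, 18].
Convergents (p_i = a_i*p_{i-1} + p_{i-2}, q_i = a_i*q_{i-1} + q_{i-2} with p_{-2}=0, p_{-1}=1, q_{-2}=1, q_{-1}=0), until the denominator exceeds 5:
  i=0: a_0=1, p_0 = 1*1 + 0 = 1, q_0 = 1*0 + 1 = 1.
  i=1: a_1=2, p_1 = 2*1 + 1 = 3, q_1 = 2*1 + 0 = 2.
  i=2: a_2=1, p_2 = 1*3 + 1 = 4, q_2 = 1*2 + 1 = 3.
  i=3: a_3=18, p_3 = 18*4 + 3 = 75, q_3 = 18*3 + 2 = 56.
q_3 = 56 > 5, so the last convergent with denominator <= 5 is p_2/q_2 = 4/3.
The closest fraction with denominator <= 5 is either p_2/q_2 or the intermediate fraction (k*p_2 + p_1)/(k*q_2 + q_1) with the largest k >= 1 whose denominator stays <= 5; these approach x as k grows, and every other convergent or intermediate fraction in range is farther away.
Largest k: floor((5 - q_1)/q_2) = floor((5 - 2)/3) = 1.
That gives (1*4 + 3)/(1*3 + 2) = 7/5.
Compare the errors: |x - 4/3| = |75*3 - 4*56|/(56*3) = 1/168, and |x - 7/5| = |75*5 - 7*56|/(56*5) = 17/280.
Cross-multiplying, 1*280 = 280 < 2856 = 17*168, so 1/168 is smaller: the convergent 4/3 is closer to x than 7/5.

4/3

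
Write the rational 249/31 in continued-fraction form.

[8; 31]

Run the Euclidean algorithm on 249 and 31; the successive quotients are the partial quotients a_0, a_1, ... (each step inverts the fractional part left over by the previous one):
  249 = 8*31 + 1, so a_0 = 8.
  31 = 31*1 + 0, so a_1 = 31.
The remainder reaches 0 after 2 divisions, so the expansion has 2 partial quotients, read off in order.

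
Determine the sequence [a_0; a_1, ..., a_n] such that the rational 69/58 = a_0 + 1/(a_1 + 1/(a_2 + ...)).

[1; 5, 3, 1, 2]

Run the Euclidean algorithm on 69 and 58; the successive quotients are the partial quotients a_0, a_1, ... (each step inverts the fractional part left over by the previous one):
  69 = 1*58 + 11, so a_0 = 1.
  58 = 5*11 + 3, so a_1 = 5.
  11 = 3*3 + 2, so a_2 = 3.
  3 = 1*2 + 1, so a_3 = 1.
  2 = 2*1 + 0, so a_4 = 2.
The remainder reaches 0 after 5 divisions, so the expansion has 5 partial quotients, read off in order.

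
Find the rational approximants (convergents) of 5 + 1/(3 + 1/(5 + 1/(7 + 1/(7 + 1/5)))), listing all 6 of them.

5/1, 16/3, 85/16, 611/115, 4362/821, 22421/4220

Using the convergent recurrence p_i = a_i*p_{i-1} + p_{i-2}, q_i = a_i*q_{i-1} + q_{i-2} with p_{-2}=0, p_{-1}=1, q_{-2}=1, q_{-1}=0:
  i=0: a_0=5, p_0 = 5*1 + 0 = 5, q_0 = 5*0 + 1 = 1.
  i=1: a_1=3, p_1 = 3*5 + 1 = 16, q_1 = 3*1 + 0 = 3.
  i=2: a_2=5, p_2 = 5*16 + 5 = 85, q_2 = 5*3 + 1 = 16.
  i=3: a_3=7, p_3 = 7*85 + 16 = 611, q_3 = 7*16 + 3 = 115.
  i=4: a_4=7, p_4 = 7*611 + 85 = 4362, q_4 = 7*115 + 16 = 821.
  i=5: a_5=5, p_5 = 5*4362 + 611 = 22421, q_5 = 5*821 + 115 = 4220.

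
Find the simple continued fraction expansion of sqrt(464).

Write x_i = (sqrt(464) + m_i)/d_i with (m_0, d_0) = (0, 1). a_0 = floor(sqrt(464)) = 21, since 21^2 = 441 <= 464 < 484 = 22^2.
Iterate m_{i+1} = d_i*a_i - m_i, d_{i+1} = (464 - m_{i+1}^2)/d_i, a_{i+1} = floor((a_0 + m_{i+1})/d_{i+1}):
  m_1 = 1*21 - 0 = 21, d_1 = (464 - 21^2)/1 = 23/1 = 23, a_1 = floor((21 + 21)/23) = 1.
  m_2 = 23*1 - 21 = 2, d_2 = (464 - 2^2)/23 = 460/23 = 20, a_2 = floor((21 + 2)/20) = 1.
  m_3 = 20*1 - 2 = 18, d_3 = (464 - 18^2)/20 = 140/20 = 7, a_3 = floor((21 + 18)/7) = 5.
  m_4 = 7*5 - 18 = 17, d_4 = (464 - 17^2)/7 = 175/7 = 25, a_4 = floor((21 + 17)/25) = 1.
  m_5 = 25*1 - 17 = 8, d_5 = (464 - 8^2)/25 = 400/25 = 16, a_5 = floor((21 + 8)/16) = 1.
  m_6 = 16*1 - 8 = 8, d_6 = (464 - 8^2)/16 = 400/16 = 25, a_6 = floor((21 + 8)/25) = 1.
  m_7 = 25*1 - 8 = 17, d_7 = (464 - 17^2)/25 = 175/25 = 7, a_7 = floor((21 + 17)/7) = 5.
  m_8 = 7*5 - 17 = 18, d_8 = (464 - 18^2)/7 = 140/7 = 20, a_8 = floor((21 + 18)/20) = 1.
  m_9 = 20*1 - 18 = 2, d_9 = (464 - 2^2)/20 = 460/20 = 23, a_9 = floor((21 + 2)/23) = 1.
  m_10 = 23*1 - 2 = 21, d_10 = (464 - 21^2)/23 = 23/23 = 1, a_10 = floor((21 + 21)/1) = 42.
  m_11 = 1*42 - 21 = 21, d_11 = (464 - 21^2)/1 = 23/1 = 23: (m_11, d_11) = (m_1, d_1) = (21, 23), so from here the quotients repeat a_1, ..., a_10; the period length is 10.
Hence the expansion of sqrt(464) is a_0 = 21 followed by the repeating block 1, 1, 5, 1, 1, 1, 5, 1, 1, 42 (period 10).

[21; (1, 1, 5, 1, 1, 1, 5, 1, 1, 42)]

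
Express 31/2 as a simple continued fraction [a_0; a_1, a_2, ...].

Run the Euclidean algorithm on 31 and 2; the successive quotients are the partial quotients a_0, a_1, ... (each step inverts the fractional part left over by the previous one):
  31 = 15*2 + 1, so a_0 = 15.
  2 = 2*1 + 0, so a_1 = 2.
The remainder reaches 0 after 2 divisions, so the expansion has 2 partial quotients, read off in order.

[15; 2]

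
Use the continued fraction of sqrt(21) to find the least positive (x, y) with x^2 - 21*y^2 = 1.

(x, y) = (55, 12)

First expand sqrt(21) as a continued fraction. With x_i = (sqrt(21) + m_i)/d_i and (m_0, d_0) = (0, 1): a_0 = floor(sqrt(21)) = 4, since 4^2 = 16 <= 21 < 25 = 5^2.
Iterate m_{i+1} = d_i*a_i - m_i, d_{i+1} = (21 - m_{i+1}^2)/d_i, a_{i+1} = floor((a_0 + m_{i+1})/d_{i+1}):
  m_1 = 1*4 - 0 = 4, d_1 = (21 - 4^2)/1 = 5/1 = 5, a_1 = floor((4 + 4)/5) = 1.
  m_2 = 5*1 - 4 = 1, d_2 = (21 - 1^2)/5 = 20/5 = 4, a_2 = floor((4 + 1)/4) = 1.
  m_3 = 4*1 - 1 = 3, d_3 = (21 - 3^2)/4 = 12/4 = 3, a_3 = floor((4 + 3)/3) = 2.
  m_4 = 3*2 - 3 = 3, d_4 = (21 - 3^2)/3 = 12/3 = 4, a_4 = floor((4 + 3)/4) = 1.
  m_5 = 4*1 - 3 = 1, d_5 = (21 - 1^2)/4 = 20/4 = 5, a_5 = floor((4 + 1)/5) = 1.
  m_6 = 5*1 - 1 = 4, d_6 = (21 - 4^2)/5 = 5/5 = 1, a_6 = floor((4 + 4)/1) = 8.
  m_7 = 1*8 - 4 = 4, d_7 = (21 - 4^2)/1 = 5/1 = 5: (m_7, d_7) = (m_1, d_1) = (4, 5), so from here the quotients repeat a_1, ..., a_6; the period length is 6.
So sqrt(21) = [4; (1, 1, 2, 1, 1, 8)] with period length k = 6.
k is even, so the fundamental solution of x^2 - 21y^2 = 1 is (p_{k-1}, q_{k-1}) = (p_5, q_5); compute convergents through index 5.
Convergents (p_i = a_i*p_{i-1} + p_{i-2}, q_i = a_i*q_{i-1} + q_{i-2} with p_{-2}=0, p_{-1}=1, q_{-2}=1, q_{-1}=0):
  i=0: a_0=4, p_0 = 4*1 + 0 = 4, q_0 = 4*0 + 1 = 1.
  i=1: a_1=1, p_1 = 1*4 + 1 = 5, q_1 = 1*1 + 0 = 1.
  i=2: a_2=1, p_2 = 1*5 + 4 = 9, q_2 = 1*1 + 1 = 2.
  i=3: a_3=2, p_3 = 2*9 + 5 = 23, q_3 = 2*2 + 1 = 5.
  i=4: a_4=1, p_4 = 1*23 + 9 = 32, q_4 = 1*5 + 2 = 7.
  i=5: a_5=1, p_5 = 1*32 + 23 = 55, q_5 = 1*7 + 5 = 12.
Check: 55^2 - 21*12^2 = 3025 - 3024 = 1, so (x, y) = (55, 12) solves the equation, and by the theorem it is the least positive solution.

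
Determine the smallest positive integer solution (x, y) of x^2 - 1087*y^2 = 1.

(x, y) = (1088, 33)

First expand sqrt(1087) as a continued fraction. With x_i = (sqrt(1087) + m_i)/d_i and (m_0, d_0) = (0, 1): a_0 = floor(sqrt(1087)) = 32, since 32^2 = 1024 <= 1087 < 1089 = 33^2.
Iterate m_{i+1} = d_i*a_i - m_i, d_{i+1} = (1087 - m_{i+1}^2)/d_i, a_{i+1} = floor((a_0 + m_{i+1})/d_{i+1}):
  m_1 = 1*32 - 0 = 32, d_1 = (1087 - 32^2)/1 = 63/1 = 63, a_1 = floor((32 + 32)/63) = 1.
  m_2 = 63*1 - 32 = 31, d_2 = (1087 - 31^2)/63 = 126/63 = 2, a_2 = floor((32 + 31)/2) = 31.
  m_3 = 2*31 - 31 = 31, d_3 = (1087 - 31^2)/2 = 126/2 = 63, a_3 = floor((32 + 31)/63) = 1.
  m_4 = 63*1 - 31 = 32, d_4 = (1087 - 32^2)/63 = 63/63 = 1, a_4 = floor((32 + 32)/1) = 64.
  m_5 = 1*64 - 32 = 32, d_5 = (1087 - 32^2)/1 = 63/1 = 63: (m_5, d_5) = (m_1, d_1) = (32, 63), so from here the quotients repeat a_1, ..., a_4; the period length is 4.
So sqrt(1087) = [32; (1, 31, 1, 64)] with period length k = 4.
k is even, so the fundamental solution of x^2 - 1087y^2 = 1 is (p_{k-1}, q_{k-1}) = (p_3, q_3); compute convergents through index 3.
Convergents (p_i = a_i*p_{i-1} + p_{i-2}, q_i = a_i*q_{i-1} + q_{i-2} with p_{-2}=0, p_{-1}=1, q_{-2}=1, q_{-1}=0):
  i=0: a_0=32, p_0 = 32*1 + 0 = 32, q_0 = 32*0 + 1 = 1.
  i=1: a_1=1, p_1 = 1*32 + 1 = 33, q_1 = 1*1 + 0 = 1.
  i=2: a_2=31, p_2 = 31*33 + 32 = 1055, q_2 = 31*1 + 1 = 32.
  i=3: a_3=1, p_3 = 1*1055 + 33 = 1088, q_3 = 1*32 + 1 = 33.
Check: 1088^2 - 1087*33^2 = 1183744 - 1183743 = 1, so (x, y) = (1088, 33) solves the equation, and by the theorem it is the least positive solution.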